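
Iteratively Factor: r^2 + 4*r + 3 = (r + 3)*(r + 1)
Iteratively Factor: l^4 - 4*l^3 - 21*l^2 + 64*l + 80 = (l + 4)*(l^3 - 8*l^2 + 11*l + 20) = (l - 5)*(l + 4)*(l^2 - 3*l - 4) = (l - 5)*(l - 4)*(l + 4)*(l + 1)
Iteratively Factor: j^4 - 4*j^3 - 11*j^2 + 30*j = (j - 2)*(j^3 - 2*j^2 - 15*j) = (j - 5)*(j - 2)*(j^2 + 3*j) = (j - 5)*(j - 2)*(j + 3)*(j)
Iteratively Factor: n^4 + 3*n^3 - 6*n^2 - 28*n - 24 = (n + 2)*(n^3 + n^2 - 8*n - 12) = (n + 2)^2*(n^2 - n - 6) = (n + 2)^3*(n - 3)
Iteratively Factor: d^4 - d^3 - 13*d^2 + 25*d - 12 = (d + 4)*(d^3 - 5*d^2 + 7*d - 3) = (d - 1)*(d + 4)*(d^2 - 4*d + 3) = (d - 3)*(d - 1)*(d + 4)*(d - 1)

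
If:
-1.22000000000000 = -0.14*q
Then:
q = 8.71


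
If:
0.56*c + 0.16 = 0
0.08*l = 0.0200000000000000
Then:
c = -0.29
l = 0.25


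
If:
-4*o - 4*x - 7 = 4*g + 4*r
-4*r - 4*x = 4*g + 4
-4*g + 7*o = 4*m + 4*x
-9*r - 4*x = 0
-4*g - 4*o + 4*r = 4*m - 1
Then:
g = 21/16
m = 123/80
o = -3/4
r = 37/20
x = -333/80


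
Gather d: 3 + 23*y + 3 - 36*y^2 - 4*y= -36*y^2 + 19*y + 6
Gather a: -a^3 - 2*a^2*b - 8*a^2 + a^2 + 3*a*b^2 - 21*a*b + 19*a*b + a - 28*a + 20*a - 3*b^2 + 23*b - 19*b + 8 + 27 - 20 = -a^3 + a^2*(-2*b - 7) + a*(3*b^2 - 2*b - 7) - 3*b^2 + 4*b + 15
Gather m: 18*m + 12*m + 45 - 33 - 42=30*m - 30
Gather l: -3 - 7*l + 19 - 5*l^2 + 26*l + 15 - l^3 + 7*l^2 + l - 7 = -l^3 + 2*l^2 + 20*l + 24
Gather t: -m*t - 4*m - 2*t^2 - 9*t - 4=-4*m - 2*t^2 + t*(-m - 9) - 4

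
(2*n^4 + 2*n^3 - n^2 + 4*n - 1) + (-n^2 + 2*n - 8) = 2*n^4 + 2*n^3 - 2*n^2 + 6*n - 9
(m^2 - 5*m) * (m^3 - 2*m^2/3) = m^5 - 17*m^4/3 + 10*m^3/3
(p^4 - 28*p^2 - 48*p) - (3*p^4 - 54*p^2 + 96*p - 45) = -2*p^4 + 26*p^2 - 144*p + 45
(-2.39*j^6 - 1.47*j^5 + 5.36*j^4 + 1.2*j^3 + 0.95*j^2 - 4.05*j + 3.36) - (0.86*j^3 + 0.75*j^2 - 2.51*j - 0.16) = -2.39*j^6 - 1.47*j^5 + 5.36*j^4 + 0.34*j^3 + 0.2*j^2 - 1.54*j + 3.52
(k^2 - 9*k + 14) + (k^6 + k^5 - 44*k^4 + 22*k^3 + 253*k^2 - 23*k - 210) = k^6 + k^5 - 44*k^4 + 22*k^3 + 254*k^2 - 32*k - 196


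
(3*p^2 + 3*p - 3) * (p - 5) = 3*p^3 - 12*p^2 - 18*p + 15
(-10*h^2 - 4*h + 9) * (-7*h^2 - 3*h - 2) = 70*h^4 + 58*h^3 - 31*h^2 - 19*h - 18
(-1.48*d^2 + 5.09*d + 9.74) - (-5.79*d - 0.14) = -1.48*d^2 + 10.88*d + 9.88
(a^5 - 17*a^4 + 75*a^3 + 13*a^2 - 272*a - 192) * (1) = a^5 - 17*a^4 + 75*a^3 + 13*a^2 - 272*a - 192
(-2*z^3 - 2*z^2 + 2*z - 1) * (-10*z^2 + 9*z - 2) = 20*z^5 + 2*z^4 - 34*z^3 + 32*z^2 - 13*z + 2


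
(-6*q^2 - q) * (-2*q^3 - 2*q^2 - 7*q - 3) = 12*q^5 + 14*q^4 + 44*q^3 + 25*q^2 + 3*q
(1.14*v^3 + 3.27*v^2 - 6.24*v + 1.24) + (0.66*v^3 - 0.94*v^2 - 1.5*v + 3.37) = 1.8*v^3 + 2.33*v^2 - 7.74*v + 4.61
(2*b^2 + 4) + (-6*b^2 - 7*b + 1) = -4*b^2 - 7*b + 5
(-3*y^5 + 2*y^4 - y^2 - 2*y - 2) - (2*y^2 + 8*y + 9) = -3*y^5 + 2*y^4 - 3*y^2 - 10*y - 11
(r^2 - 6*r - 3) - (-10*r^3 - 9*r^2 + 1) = 10*r^3 + 10*r^2 - 6*r - 4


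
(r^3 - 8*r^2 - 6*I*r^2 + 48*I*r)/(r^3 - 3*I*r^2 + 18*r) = (r - 8)/(r + 3*I)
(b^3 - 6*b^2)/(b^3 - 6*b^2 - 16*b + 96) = b^2/(b^2 - 16)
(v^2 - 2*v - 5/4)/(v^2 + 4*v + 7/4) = (2*v - 5)/(2*v + 7)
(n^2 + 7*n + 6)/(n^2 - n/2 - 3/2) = 2*(n + 6)/(2*n - 3)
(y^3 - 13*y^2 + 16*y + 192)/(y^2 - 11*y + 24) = (y^2 - 5*y - 24)/(y - 3)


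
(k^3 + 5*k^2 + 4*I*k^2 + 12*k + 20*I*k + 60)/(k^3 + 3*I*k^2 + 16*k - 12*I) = (k + 5)/(k - I)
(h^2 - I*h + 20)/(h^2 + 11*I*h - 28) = (h - 5*I)/(h + 7*I)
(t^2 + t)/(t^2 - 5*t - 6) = t/(t - 6)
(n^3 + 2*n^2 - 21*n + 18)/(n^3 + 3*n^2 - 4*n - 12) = (n^3 + 2*n^2 - 21*n + 18)/(n^3 + 3*n^2 - 4*n - 12)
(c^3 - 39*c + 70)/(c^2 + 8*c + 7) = (c^2 - 7*c + 10)/(c + 1)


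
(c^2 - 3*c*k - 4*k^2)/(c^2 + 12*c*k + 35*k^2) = (c^2 - 3*c*k - 4*k^2)/(c^2 + 12*c*k + 35*k^2)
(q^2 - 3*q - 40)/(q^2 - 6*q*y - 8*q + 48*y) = (-q - 5)/(-q + 6*y)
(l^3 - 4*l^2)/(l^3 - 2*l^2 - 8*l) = l/(l + 2)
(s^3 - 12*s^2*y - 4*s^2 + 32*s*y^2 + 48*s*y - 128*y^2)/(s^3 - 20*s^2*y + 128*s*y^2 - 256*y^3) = (4 - s)/(-s + 8*y)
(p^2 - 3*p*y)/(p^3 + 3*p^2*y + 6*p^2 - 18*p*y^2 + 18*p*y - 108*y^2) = p/(p^2 + 6*p*y + 6*p + 36*y)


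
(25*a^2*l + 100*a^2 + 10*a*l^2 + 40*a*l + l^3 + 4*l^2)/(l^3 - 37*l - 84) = (25*a^2 + 10*a*l + l^2)/(l^2 - 4*l - 21)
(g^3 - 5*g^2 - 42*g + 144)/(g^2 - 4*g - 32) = (g^2 + 3*g - 18)/(g + 4)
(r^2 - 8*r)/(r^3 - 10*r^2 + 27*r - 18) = r*(r - 8)/(r^3 - 10*r^2 + 27*r - 18)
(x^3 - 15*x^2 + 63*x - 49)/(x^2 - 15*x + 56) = (x^2 - 8*x + 7)/(x - 8)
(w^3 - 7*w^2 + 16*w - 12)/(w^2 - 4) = (w^2 - 5*w + 6)/(w + 2)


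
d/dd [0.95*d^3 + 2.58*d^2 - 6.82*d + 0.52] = 2.85*d^2 + 5.16*d - 6.82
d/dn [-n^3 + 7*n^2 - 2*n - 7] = -3*n^2 + 14*n - 2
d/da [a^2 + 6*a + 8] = 2*a + 6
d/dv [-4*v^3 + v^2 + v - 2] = -12*v^2 + 2*v + 1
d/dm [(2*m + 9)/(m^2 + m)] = (-2*m^2 - 18*m - 9)/(m^2*(m^2 + 2*m + 1))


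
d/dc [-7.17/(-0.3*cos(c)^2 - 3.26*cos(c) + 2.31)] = (4.302*cos(c) + 23.3742)*sin(c)/(0.3*cos(c)^2 + 3.26*cos(c) - 2.31)^2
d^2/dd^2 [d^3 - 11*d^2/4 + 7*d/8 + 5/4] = 6*d - 11/2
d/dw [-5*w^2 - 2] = -10*w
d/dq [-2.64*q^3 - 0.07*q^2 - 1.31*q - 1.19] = -7.92*q^2 - 0.14*q - 1.31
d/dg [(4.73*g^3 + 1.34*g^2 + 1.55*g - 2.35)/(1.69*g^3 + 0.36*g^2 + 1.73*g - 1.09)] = (-3.5527136788005e-15*g^5 - 0.5618*g^4 + 11.1268*g^3 - 1.7924*g^2 - 1.2292*g + 2.376)/(2.8561*g^6 + 1.2168*g^5 + 5.977*g^4 - 2.4386*g^3 + 2.2081*g^2 - 3.7714*g + 1.1881)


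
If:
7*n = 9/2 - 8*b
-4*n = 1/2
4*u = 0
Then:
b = 43/64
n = -1/8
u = 0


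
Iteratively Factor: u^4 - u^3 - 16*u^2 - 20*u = (u)*(u^3 - u^2 - 16*u - 20) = u*(u - 5)*(u^2 + 4*u + 4) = u*(u - 5)*(u + 2)*(u + 2)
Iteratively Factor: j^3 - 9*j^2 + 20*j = (j)*(j^2 - 9*j + 20) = j*(j - 4)*(j - 5)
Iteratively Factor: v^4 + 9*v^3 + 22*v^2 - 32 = (v + 4)*(v^3 + 5*v^2 + 2*v - 8) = (v - 1)*(v + 4)*(v^2 + 6*v + 8) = (v - 1)*(v + 2)*(v + 4)*(v + 4)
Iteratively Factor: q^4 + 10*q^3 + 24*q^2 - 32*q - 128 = (q + 4)*(q^3 + 6*q^2 - 32) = (q - 2)*(q + 4)*(q^2 + 8*q + 16) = (q - 2)*(q + 4)^2*(q + 4)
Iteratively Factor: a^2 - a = (a - 1)*(a)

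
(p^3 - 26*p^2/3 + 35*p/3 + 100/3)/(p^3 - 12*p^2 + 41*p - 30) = (3*p^2 - 11*p - 20)/(3*(p^2 - 7*p + 6))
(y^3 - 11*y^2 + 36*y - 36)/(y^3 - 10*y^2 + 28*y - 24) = (y - 3)/(y - 2)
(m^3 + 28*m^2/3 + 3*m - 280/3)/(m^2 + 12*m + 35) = m - 8/3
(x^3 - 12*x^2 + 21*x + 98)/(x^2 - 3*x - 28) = (x^2 - 5*x - 14)/(x + 4)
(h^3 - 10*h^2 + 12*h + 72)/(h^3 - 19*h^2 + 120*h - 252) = (h + 2)/(h - 7)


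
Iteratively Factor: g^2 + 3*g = (g)*(g + 3)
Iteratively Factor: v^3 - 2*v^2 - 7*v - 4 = (v + 1)*(v^2 - 3*v - 4) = (v + 1)^2*(v - 4)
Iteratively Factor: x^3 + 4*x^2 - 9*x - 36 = (x + 4)*(x^2 - 9) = (x - 3)*(x + 4)*(x + 3)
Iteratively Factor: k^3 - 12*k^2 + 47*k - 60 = (k - 3)*(k^2 - 9*k + 20) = (k - 4)*(k - 3)*(k - 5)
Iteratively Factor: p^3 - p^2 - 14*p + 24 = (p - 2)*(p^2 + p - 12) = (p - 3)*(p - 2)*(p + 4)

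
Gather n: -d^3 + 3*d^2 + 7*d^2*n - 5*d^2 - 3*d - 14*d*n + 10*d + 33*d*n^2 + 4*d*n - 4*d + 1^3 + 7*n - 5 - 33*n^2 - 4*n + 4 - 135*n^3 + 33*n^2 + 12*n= -d^3 - 2*d^2 + 33*d*n^2 + 3*d - 135*n^3 + n*(7*d^2 - 10*d + 15)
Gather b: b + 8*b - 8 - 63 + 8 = 9*b - 63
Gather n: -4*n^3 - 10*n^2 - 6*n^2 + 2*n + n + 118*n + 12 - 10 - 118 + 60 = -4*n^3 - 16*n^2 + 121*n - 56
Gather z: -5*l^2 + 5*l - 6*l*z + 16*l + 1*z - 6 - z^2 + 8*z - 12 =-5*l^2 + 21*l - z^2 + z*(9 - 6*l) - 18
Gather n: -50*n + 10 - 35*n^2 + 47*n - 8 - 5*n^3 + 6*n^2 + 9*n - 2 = -5*n^3 - 29*n^2 + 6*n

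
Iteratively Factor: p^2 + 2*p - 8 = (p + 4)*(p - 2)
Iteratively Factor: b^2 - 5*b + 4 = (b - 1)*(b - 4)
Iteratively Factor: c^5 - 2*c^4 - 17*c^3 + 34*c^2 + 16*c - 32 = (c + 4)*(c^4 - 6*c^3 + 7*c^2 + 6*c - 8) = (c - 2)*(c + 4)*(c^3 - 4*c^2 - c + 4) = (c - 4)*(c - 2)*(c + 4)*(c^2 - 1) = (c - 4)*(c - 2)*(c - 1)*(c + 4)*(c + 1)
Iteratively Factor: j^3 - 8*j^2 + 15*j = (j - 5)*(j^2 - 3*j) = (j - 5)*(j - 3)*(j)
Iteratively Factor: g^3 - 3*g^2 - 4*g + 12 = (g + 2)*(g^2 - 5*g + 6) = (g - 3)*(g + 2)*(g - 2)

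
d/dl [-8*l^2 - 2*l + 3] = -16*l - 2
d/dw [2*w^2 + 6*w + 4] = 4*w + 6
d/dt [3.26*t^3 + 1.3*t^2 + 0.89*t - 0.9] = 9.78*t^2 + 2.6*t + 0.89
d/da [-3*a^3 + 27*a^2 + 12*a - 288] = -9*a^2 + 54*a + 12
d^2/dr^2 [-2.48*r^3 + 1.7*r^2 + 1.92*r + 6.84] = 3.4 - 14.88*r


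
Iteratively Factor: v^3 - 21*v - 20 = (v - 5)*(v^2 + 5*v + 4) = (v - 5)*(v + 1)*(v + 4)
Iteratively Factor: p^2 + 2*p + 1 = (p + 1)*(p + 1)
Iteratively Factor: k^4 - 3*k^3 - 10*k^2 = (k)*(k^3 - 3*k^2 - 10*k) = k^2*(k^2 - 3*k - 10) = k^2*(k + 2)*(k - 5)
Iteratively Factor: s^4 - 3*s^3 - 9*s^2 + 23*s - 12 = (s + 3)*(s^3 - 6*s^2 + 9*s - 4) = (s - 4)*(s + 3)*(s^2 - 2*s + 1) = (s - 4)*(s - 1)*(s + 3)*(s - 1)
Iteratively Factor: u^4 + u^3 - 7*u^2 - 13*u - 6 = (u + 2)*(u^3 - u^2 - 5*u - 3) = (u + 1)*(u + 2)*(u^2 - 2*u - 3) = (u + 1)^2*(u + 2)*(u - 3)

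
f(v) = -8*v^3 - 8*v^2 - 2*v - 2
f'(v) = -24*v^2 - 16*v - 2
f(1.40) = -42.43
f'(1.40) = -71.44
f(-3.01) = 149.71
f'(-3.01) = -171.28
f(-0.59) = -1.96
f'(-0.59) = -0.91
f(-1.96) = 31.42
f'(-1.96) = -62.84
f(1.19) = -29.19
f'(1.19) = -55.03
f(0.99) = -19.58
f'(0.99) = -41.36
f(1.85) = -83.73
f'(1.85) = -113.74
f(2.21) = -131.84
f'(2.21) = -154.58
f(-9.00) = 5200.00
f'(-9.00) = -1802.00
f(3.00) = -296.00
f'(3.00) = -266.00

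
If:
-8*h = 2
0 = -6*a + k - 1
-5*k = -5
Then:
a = 0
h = -1/4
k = 1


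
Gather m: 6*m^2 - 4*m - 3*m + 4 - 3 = 6*m^2 - 7*m + 1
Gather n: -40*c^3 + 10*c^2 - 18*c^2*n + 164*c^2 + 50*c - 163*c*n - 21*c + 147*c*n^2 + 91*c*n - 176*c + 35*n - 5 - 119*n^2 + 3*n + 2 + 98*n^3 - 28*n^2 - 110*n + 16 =-40*c^3 + 174*c^2 - 147*c + 98*n^3 + n^2*(147*c - 147) + n*(-18*c^2 - 72*c - 72) + 13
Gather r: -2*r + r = -r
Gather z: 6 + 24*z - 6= 24*z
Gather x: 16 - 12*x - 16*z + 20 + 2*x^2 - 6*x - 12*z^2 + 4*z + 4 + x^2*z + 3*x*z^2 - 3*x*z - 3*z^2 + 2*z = x^2*(z + 2) + x*(3*z^2 - 3*z - 18) - 15*z^2 - 10*z + 40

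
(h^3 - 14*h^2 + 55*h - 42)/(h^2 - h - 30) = (h^2 - 8*h + 7)/(h + 5)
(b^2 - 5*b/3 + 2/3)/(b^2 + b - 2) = (b - 2/3)/(b + 2)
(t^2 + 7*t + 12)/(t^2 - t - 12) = (t + 4)/(t - 4)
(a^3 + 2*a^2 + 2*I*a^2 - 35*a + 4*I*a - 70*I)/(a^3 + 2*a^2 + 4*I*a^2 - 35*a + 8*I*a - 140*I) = (a + 2*I)/(a + 4*I)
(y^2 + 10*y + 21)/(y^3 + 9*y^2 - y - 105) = (y + 3)/(y^2 + 2*y - 15)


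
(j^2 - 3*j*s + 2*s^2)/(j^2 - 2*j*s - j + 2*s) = (j - s)/(j - 1)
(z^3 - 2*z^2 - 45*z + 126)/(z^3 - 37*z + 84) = (z - 6)/(z - 4)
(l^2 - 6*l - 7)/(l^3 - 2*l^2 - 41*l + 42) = (l + 1)/(l^2 + 5*l - 6)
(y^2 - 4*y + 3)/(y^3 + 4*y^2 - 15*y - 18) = (y - 1)/(y^2 + 7*y + 6)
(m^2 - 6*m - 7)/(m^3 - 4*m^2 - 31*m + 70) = (m + 1)/(m^2 + 3*m - 10)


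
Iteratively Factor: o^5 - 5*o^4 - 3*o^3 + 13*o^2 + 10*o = (o + 1)*(o^4 - 6*o^3 + 3*o^2 + 10*o) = (o - 5)*(o + 1)*(o^3 - o^2 - 2*o) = (o - 5)*(o - 2)*(o + 1)*(o^2 + o) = (o - 5)*(o - 2)*(o + 1)^2*(o)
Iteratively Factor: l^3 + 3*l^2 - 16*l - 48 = (l - 4)*(l^2 + 7*l + 12) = (l - 4)*(l + 4)*(l + 3)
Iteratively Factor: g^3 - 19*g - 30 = (g + 2)*(g^2 - 2*g - 15) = (g - 5)*(g + 2)*(g + 3)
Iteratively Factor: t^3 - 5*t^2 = (t)*(t^2 - 5*t) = t^2*(t - 5)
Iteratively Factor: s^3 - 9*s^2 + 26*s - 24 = (s - 4)*(s^2 - 5*s + 6) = (s - 4)*(s - 3)*(s - 2)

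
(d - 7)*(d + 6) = d^2 - d - 42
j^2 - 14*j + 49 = (j - 7)^2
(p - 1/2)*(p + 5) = p^2 + 9*p/2 - 5/2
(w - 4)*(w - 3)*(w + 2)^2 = w^4 - 3*w^3 - 12*w^2 + 20*w + 48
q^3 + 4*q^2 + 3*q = q*(q + 1)*(q + 3)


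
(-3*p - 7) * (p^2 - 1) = -3*p^3 - 7*p^2 + 3*p + 7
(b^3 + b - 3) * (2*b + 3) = 2*b^4 + 3*b^3 + 2*b^2 - 3*b - 9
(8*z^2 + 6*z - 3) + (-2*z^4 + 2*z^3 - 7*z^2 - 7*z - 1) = -2*z^4 + 2*z^3 + z^2 - z - 4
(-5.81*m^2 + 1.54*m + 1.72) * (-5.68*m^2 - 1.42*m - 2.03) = 33.0008*m^4 - 0.497*m^3 - 0.162100000000001*m^2 - 5.5686*m - 3.4916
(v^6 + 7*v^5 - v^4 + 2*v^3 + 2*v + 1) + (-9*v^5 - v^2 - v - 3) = v^6 - 2*v^5 - v^4 + 2*v^3 - v^2 + v - 2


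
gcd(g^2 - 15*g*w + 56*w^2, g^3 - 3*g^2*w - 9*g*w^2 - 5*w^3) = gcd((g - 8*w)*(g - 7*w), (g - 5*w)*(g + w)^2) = 1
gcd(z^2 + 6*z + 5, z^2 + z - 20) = z + 5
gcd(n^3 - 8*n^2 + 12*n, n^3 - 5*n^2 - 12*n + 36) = n^2 - 8*n + 12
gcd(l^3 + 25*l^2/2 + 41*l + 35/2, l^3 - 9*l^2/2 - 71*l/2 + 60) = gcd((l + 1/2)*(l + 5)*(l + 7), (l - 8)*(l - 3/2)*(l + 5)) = l + 5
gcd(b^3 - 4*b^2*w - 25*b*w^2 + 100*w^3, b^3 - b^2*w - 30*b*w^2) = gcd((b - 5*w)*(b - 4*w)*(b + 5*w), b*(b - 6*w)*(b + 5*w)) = b + 5*w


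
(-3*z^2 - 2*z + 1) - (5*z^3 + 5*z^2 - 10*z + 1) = -5*z^3 - 8*z^2 + 8*z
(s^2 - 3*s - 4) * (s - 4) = s^3 - 7*s^2 + 8*s + 16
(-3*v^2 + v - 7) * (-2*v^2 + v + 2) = 6*v^4 - 5*v^3 + 9*v^2 - 5*v - 14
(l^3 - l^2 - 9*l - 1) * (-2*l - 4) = -2*l^4 - 2*l^3 + 22*l^2 + 38*l + 4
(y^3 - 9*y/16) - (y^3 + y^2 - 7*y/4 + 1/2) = -y^2 + 19*y/16 - 1/2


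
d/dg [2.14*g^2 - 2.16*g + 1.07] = 4.28*g - 2.16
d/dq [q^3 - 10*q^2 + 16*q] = 3*q^2 - 20*q + 16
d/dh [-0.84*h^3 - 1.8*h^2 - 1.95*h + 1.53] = -2.52*h^2 - 3.6*h - 1.95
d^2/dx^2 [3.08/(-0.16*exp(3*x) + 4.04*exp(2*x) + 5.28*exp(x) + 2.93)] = (3.08*(-0.96*exp(2*x) + 16.16*exp(x) + 10.56)*(-0.48*exp(2*x) + 8.08*exp(x) + 5.28)*exp(x) + (4.4352*exp(2*x) - 49.7728*exp(x) - 16.2624)*(-0.16*exp(3*x) + 4.04*exp(2*x) + 5.28*exp(x) + 2.93))*exp(x)/(-0.16*exp(3*x) + 4.04*exp(2*x) + 5.28*exp(x) + 2.93)^3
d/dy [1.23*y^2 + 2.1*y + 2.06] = 2.46*y + 2.1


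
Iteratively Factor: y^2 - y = (y - 1)*(y)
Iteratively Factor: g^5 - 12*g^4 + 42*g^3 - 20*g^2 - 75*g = (g + 1)*(g^4 - 13*g^3 + 55*g^2 - 75*g) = g*(g + 1)*(g^3 - 13*g^2 + 55*g - 75) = g*(g - 3)*(g + 1)*(g^2 - 10*g + 25) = g*(g - 5)*(g - 3)*(g + 1)*(g - 5)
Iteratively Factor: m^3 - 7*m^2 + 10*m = (m)*(m^2 - 7*m + 10) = m*(m - 2)*(m - 5)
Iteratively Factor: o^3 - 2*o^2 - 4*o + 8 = (o + 2)*(o^2 - 4*o + 4) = (o - 2)*(o + 2)*(o - 2)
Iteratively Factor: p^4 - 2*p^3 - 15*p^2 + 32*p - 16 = (p - 1)*(p^3 - p^2 - 16*p + 16) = (p - 1)^2*(p^2 - 16) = (p - 1)^2*(p + 4)*(p - 4)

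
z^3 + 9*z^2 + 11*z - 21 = (z - 1)*(z + 3)*(z + 7)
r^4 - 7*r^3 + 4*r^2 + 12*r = r*(r - 6)*(r - 2)*(r + 1)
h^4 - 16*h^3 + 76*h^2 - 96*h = h*(h - 8)*(h - 6)*(h - 2)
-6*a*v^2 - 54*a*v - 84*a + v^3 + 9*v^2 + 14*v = (-6*a + v)*(v + 2)*(v + 7)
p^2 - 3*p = p*(p - 3)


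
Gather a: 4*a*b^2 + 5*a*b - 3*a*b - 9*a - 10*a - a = a*(4*b^2 + 2*b - 20)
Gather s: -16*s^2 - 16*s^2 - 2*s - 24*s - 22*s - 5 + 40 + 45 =-32*s^2 - 48*s + 80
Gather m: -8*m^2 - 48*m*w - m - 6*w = -8*m^2 + m*(-48*w - 1) - 6*w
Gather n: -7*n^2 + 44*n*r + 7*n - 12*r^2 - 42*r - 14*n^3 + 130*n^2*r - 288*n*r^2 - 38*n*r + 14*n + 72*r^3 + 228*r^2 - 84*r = -14*n^3 + n^2*(130*r - 7) + n*(-288*r^2 + 6*r + 21) + 72*r^3 + 216*r^2 - 126*r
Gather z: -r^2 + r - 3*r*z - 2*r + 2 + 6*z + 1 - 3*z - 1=-r^2 - r + z*(3 - 3*r) + 2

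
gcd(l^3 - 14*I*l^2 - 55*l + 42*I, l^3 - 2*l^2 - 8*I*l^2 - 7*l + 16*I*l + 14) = l^2 - 8*I*l - 7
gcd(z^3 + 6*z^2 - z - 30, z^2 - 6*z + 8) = z - 2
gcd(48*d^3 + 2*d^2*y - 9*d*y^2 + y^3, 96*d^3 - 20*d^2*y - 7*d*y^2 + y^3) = 24*d^2 - 11*d*y + y^2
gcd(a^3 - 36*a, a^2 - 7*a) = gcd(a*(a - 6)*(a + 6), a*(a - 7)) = a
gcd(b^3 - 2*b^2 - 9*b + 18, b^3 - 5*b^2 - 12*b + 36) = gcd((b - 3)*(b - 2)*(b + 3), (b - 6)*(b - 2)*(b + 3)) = b^2 + b - 6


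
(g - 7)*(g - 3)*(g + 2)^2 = g^4 - 6*g^3 - 15*g^2 + 44*g + 84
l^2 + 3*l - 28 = (l - 4)*(l + 7)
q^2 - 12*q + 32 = (q - 8)*(q - 4)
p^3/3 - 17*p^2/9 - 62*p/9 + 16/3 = (p/3 + 1)*(p - 8)*(p - 2/3)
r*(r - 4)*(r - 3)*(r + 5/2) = r^4 - 9*r^3/2 - 11*r^2/2 + 30*r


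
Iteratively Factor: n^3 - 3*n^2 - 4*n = (n - 4)*(n^2 + n) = (n - 4)*(n + 1)*(n)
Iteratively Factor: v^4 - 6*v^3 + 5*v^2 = (v - 5)*(v^3 - v^2) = v*(v - 5)*(v^2 - v) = v^2*(v - 5)*(v - 1)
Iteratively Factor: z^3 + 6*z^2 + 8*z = (z + 4)*(z^2 + 2*z) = z*(z + 4)*(z + 2)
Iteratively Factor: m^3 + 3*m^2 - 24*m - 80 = (m + 4)*(m^2 - m - 20) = (m + 4)^2*(m - 5)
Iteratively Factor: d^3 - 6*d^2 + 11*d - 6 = (d - 2)*(d^2 - 4*d + 3) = (d - 2)*(d - 1)*(d - 3)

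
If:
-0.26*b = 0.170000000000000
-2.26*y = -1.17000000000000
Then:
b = -0.65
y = 0.52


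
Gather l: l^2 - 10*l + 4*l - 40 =l^2 - 6*l - 40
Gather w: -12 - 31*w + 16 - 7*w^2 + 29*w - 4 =-7*w^2 - 2*w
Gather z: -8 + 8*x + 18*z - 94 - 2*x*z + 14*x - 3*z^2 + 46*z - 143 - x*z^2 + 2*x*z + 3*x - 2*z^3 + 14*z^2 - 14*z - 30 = 25*x - 2*z^3 + z^2*(11 - x) + 50*z - 275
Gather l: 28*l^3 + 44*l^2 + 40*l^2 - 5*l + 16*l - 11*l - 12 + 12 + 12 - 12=28*l^3 + 84*l^2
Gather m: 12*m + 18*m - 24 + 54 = 30*m + 30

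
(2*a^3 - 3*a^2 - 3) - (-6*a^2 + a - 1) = 2*a^3 + 3*a^2 - a - 2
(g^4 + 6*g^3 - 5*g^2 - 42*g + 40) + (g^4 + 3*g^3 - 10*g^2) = 2*g^4 + 9*g^3 - 15*g^2 - 42*g + 40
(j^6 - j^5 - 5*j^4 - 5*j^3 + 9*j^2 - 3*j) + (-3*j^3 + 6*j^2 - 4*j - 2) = j^6 - j^5 - 5*j^4 - 8*j^3 + 15*j^2 - 7*j - 2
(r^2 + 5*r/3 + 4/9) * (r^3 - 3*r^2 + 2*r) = r^5 - 4*r^4/3 - 23*r^3/9 + 2*r^2 + 8*r/9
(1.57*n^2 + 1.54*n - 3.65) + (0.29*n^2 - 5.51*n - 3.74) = 1.86*n^2 - 3.97*n - 7.39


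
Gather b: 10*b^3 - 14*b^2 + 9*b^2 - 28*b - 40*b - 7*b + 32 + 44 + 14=10*b^3 - 5*b^2 - 75*b + 90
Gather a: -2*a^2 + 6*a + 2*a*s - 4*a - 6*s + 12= -2*a^2 + a*(2*s + 2) - 6*s + 12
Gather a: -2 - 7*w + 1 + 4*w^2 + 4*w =4*w^2 - 3*w - 1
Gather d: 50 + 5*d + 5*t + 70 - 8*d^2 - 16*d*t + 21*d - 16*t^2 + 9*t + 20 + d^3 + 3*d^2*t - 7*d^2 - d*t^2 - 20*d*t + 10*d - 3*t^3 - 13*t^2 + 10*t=d^3 + d^2*(3*t - 15) + d*(-t^2 - 36*t + 36) - 3*t^3 - 29*t^2 + 24*t + 140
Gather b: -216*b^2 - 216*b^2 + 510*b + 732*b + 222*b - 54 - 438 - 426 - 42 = -432*b^2 + 1464*b - 960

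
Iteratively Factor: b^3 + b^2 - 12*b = (b)*(b^2 + b - 12) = b*(b - 3)*(b + 4)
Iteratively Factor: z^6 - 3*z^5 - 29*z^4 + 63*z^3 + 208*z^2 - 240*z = (z + 3)*(z^5 - 6*z^4 - 11*z^3 + 96*z^2 - 80*z) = (z - 1)*(z + 3)*(z^4 - 5*z^3 - 16*z^2 + 80*z) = (z - 1)*(z + 3)*(z + 4)*(z^3 - 9*z^2 + 20*z) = (z - 4)*(z - 1)*(z + 3)*(z + 4)*(z^2 - 5*z) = z*(z - 4)*(z - 1)*(z + 3)*(z + 4)*(z - 5)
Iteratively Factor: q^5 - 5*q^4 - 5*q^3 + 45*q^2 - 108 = (q - 3)*(q^4 - 2*q^3 - 11*q^2 + 12*q + 36) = (q - 3)*(q + 2)*(q^3 - 4*q^2 - 3*q + 18) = (q - 3)^2*(q + 2)*(q^2 - q - 6) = (q - 3)^3*(q + 2)*(q + 2)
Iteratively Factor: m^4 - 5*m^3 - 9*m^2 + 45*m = (m - 3)*(m^3 - 2*m^2 - 15*m) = (m - 5)*(m - 3)*(m^2 + 3*m) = (m - 5)*(m - 3)*(m + 3)*(m)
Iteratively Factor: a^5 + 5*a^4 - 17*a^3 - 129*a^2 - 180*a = (a + 4)*(a^4 + a^3 - 21*a^2 - 45*a) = (a + 3)*(a + 4)*(a^3 - 2*a^2 - 15*a) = (a - 5)*(a + 3)*(a + 4)*(a^2 + 3*a) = a*(a - 5)*(a + 3)*(a + 4)*(a + 3)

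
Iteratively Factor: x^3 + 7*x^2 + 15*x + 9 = (x + 3)*(x^2 + 4*x + 3) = (x + 3)^2*(x + 1)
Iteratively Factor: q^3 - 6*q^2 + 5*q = (q - 5)*(q^2 - q) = (q - 5)*(q - 1)*(q)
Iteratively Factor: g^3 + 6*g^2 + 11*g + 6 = (g + 2)*(g^2 + 4*g + 3) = (g + 1)*(g + 2)*(g + 3)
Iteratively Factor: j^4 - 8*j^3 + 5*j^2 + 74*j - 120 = (j - 5)*(j^3 - 3*j^2 - 10*j + 24) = (j - 5)*(j - 2)*(j^2 - j - 12) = (j - 5)*(j - 2)*(j + 3)*(j - 4)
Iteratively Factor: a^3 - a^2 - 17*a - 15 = (a + 1)*(a^2 - 2*a - 15) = (a - 5)*(a + 1)*(a + 3)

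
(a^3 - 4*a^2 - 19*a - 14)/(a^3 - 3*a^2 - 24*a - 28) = (a + 1)/(a + 2)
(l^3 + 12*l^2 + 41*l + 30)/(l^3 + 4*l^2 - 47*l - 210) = (l + 1)/(l - 7)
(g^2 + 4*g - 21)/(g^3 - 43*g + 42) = (g - 3)/(g^2 - 7*g + 6)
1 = 1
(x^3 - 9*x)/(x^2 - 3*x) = x + 3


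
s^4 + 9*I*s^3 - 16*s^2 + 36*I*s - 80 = (s - 2*I)*(s + 2*I)*(s + 4*I)*(s + 5*I)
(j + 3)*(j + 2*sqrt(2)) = j^2 + 2*sqrt(2)*j + 3*j + 6*sqrt(2)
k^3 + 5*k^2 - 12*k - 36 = (k - 3)*(k + 2)*(k + 6)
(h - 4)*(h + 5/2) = h^2 - 3*h/2 - 10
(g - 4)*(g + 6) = g^2 + 2*g - 24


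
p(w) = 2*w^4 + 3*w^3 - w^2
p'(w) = 8*w^3 + 9*w^2 - 2*w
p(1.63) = 24.45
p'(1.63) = 55.30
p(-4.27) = 413.08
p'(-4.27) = -450.20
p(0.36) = 0.04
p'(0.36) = 0.82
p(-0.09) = -0.01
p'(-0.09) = 0.25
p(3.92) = 637.59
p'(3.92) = 612.35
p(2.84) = 190.76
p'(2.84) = 250.16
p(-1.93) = 2.46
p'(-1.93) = -20.13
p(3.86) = 601.63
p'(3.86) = 586.48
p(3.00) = 234.00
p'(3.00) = 291.00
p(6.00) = 3204.00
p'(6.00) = 2040.00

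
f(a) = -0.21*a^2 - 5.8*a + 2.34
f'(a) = -0.42*a - 5.8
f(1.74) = -8.39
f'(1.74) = -6.53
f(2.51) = -13.54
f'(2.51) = -6.85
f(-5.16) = 26.68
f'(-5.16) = -3.63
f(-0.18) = 3.38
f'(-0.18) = -5.72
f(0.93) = -3.24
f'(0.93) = -6.19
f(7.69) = -54.68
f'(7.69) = -9.03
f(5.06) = -32.38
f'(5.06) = -7.93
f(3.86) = -23.18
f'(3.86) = -7.42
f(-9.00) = 37.53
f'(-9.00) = -2.02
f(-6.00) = 29.58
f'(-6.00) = -3.28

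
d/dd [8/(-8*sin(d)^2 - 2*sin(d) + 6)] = 4*(8*sin(d) + 1)*cos(d)/(4*sin(d)^2 + sin(d) - 3)^2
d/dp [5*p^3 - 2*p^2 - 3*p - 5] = 15*p^2 - 4*p - 3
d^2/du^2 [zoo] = 0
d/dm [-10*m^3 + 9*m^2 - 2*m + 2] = -30*m^2 + 18*m - 2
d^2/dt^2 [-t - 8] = 0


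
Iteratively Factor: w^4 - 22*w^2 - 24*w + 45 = (w - 1)*(w^3 + w^2 - 21*w - 45) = (w - 1)*(w + 3)*(w^2 - 2*w - 15) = (w - 1)*(w + 3)^2*(w - 5)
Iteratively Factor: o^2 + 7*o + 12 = (o + 3)*(o + 4)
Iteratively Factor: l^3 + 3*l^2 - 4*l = (l - 1)*(l^2 + 4*l) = (l - 1)*(l + 4)*(l)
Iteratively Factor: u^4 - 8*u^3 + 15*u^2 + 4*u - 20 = (u + 1)*(u^3 - 9*u^2 + 24*u - 20) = (u - 2)*(u + 1)*(u^2 - 7*u + 10) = (u - 5)*(u - 2)*(u + 1)*(u - 2)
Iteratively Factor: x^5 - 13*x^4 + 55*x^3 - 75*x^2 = (x)*(x^4 - 13*x^3 + 55*x^2 - 75*x) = x*(x - 5)*(x^3 - 8*x^2 + 15*x) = x^2*(x - 5)*(x^2 - 8*x + 15) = x^2*(x - 5)*(x - 3)*(x - 5)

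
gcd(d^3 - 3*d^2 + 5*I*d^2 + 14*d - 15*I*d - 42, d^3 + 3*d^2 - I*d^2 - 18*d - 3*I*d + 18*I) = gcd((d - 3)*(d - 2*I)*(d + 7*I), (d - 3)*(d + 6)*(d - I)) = d - 3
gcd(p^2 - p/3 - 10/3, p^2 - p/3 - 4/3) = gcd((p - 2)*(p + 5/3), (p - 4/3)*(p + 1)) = 1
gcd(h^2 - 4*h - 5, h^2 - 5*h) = h - 5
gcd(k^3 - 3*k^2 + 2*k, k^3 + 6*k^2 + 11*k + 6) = 1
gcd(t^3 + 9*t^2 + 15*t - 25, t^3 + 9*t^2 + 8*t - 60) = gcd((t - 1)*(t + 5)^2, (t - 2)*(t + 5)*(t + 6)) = t + 5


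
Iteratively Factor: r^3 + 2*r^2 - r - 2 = (r + 2)*(r^2 - 1) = (r - 1)*(r + 2)*(r + 1)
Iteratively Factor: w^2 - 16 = (w - 4)*(w + 4)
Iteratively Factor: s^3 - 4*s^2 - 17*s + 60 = (s - 3)*(s^2 - s - 20) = (s - 3)*(s + 4)*(s - 5)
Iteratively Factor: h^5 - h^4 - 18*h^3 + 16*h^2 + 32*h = (h + 1)*(h^4 - 2*h^3 - 16*h^2 + 32*h) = (h - 2)*(h + 1)*(h^3 - 16*h) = (h - 4)*(h - 2)*(h + 1)*(h^2 + 4*h) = (h - 4)*(h - 2)*(h + 1)*(h + 4)*(h)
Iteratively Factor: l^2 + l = (l)*(l + 1)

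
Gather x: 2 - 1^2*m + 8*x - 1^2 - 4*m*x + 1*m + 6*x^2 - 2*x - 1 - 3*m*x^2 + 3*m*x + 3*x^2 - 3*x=x^2*(9 - 3*m) + x*(3 - m)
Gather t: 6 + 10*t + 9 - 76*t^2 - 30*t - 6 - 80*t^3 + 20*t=-80*t^3 - 76*t^2 + 9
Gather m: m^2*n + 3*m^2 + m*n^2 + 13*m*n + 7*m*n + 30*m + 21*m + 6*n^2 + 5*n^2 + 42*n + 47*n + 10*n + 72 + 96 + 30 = m^2*(n + 3) + m*(n^2 + 20*n + 51) + 11*n^2 + 99*n + 198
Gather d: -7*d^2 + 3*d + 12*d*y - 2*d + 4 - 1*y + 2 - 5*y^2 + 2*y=-7*d^2 + d*(12*y + 1) - 5*y^2 + y + 6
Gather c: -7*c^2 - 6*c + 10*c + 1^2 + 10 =-7*c^2 + 4*c + 11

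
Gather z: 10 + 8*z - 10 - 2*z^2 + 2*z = -2*z^2 + 10*z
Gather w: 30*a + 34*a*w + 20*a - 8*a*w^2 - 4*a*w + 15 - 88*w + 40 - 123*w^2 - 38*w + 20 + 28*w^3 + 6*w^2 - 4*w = 50*a + 28*w^3 + w^2*(-8*a - 117) + w*(30*a - 130) + 75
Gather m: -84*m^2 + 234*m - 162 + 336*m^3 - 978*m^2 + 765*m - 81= 336*m^3 - 1062*m^2 + 999*m - 243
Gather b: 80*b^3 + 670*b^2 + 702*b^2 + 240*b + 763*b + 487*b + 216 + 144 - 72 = 80*b^3 + 1372*b^2 + 1490*b + 288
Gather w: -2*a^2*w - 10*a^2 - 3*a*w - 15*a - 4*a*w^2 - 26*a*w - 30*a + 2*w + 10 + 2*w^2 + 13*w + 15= -10*a^2 - 45*a + w^2*(2 - 4*a) + w*(-2*a^2 - 29*a + 15) + 25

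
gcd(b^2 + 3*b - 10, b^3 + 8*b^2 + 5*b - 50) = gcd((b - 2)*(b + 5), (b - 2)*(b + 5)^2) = b^2 + 3*b - 10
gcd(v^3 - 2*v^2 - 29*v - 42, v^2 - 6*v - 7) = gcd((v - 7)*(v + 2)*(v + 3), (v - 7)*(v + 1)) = v - 7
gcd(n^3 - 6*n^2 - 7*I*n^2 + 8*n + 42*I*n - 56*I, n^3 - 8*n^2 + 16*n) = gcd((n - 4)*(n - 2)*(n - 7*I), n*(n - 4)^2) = n - 4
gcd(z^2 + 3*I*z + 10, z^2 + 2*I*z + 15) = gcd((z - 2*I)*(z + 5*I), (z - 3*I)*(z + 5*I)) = z + 5*I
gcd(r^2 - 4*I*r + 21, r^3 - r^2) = 1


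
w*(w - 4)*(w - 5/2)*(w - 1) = w^4 - 15*w^3/2 + 33*w^2/2 - 10*w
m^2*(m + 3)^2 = m^4 + 6*m^3 + 9*m^2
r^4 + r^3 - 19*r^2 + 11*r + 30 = (r - 3)*(r - 2)*(r + 1)*(r + 5)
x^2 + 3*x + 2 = (x + 1)*(x + 2)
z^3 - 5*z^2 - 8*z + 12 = (z - 6)*(z - 1)*(z + 2)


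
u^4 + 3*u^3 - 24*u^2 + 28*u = u*(u - 2)^2*(u + 7)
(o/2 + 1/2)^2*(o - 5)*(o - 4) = o^4/4 - 7*o^3/4 + 3*o^2/4 + 31*o/4 + 5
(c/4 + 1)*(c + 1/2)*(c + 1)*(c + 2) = c^4/4 + 15*c^3/8 + 35*c^2/8 + 15*c/4 + 1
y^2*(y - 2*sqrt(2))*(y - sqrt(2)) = y^4 - 3*sqrt(2)*y^3 + 4*y^2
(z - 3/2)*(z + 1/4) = z^2 - 5*z/4 - 3/8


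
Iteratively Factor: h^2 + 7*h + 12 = (h + 4)*(h + 3)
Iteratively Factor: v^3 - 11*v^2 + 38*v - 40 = (v - 4)*(v^2 - 7*v + 10) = (v - 5)*(v - 4)*(v - 2)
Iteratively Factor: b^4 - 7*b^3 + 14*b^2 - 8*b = (b - 1)*(b^3 - 6*b^2 + 8*b) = (b - 4)*(b - 1)*(b^2 - 2*b) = (b - 4)*(b - 2)*(b - 1)*(b)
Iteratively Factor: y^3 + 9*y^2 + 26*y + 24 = (y + 3)*(y^2 + 6*y + 8) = (y + 2)*(y + 3)*(y + 4)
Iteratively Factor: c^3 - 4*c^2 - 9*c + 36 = (c - 4)*(c^2 - 9) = (c - 4)*(c - 3)*(c + 3)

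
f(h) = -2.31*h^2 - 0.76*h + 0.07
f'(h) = -4.62*h - 0.76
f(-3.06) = -19.23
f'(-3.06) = 13.38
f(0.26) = -0.28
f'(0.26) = -1.96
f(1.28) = -4.69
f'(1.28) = -6.67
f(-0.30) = 0.09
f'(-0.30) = 0.63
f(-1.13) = -2.02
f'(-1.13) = 4.46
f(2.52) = -16.51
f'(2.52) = -12.40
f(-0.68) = -0.48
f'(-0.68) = 2.38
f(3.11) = -24.64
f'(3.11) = -15.13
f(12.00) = -341.69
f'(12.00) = -56.20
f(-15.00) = -508.28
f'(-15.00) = 68.54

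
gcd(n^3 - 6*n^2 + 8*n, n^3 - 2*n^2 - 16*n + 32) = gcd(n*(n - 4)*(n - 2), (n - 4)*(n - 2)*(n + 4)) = n^2 - 6*n + 8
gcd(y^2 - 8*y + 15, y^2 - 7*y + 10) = y - 5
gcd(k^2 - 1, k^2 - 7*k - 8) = k + 1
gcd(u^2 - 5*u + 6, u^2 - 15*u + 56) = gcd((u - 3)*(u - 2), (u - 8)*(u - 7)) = 1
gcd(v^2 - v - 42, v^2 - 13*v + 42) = v - 7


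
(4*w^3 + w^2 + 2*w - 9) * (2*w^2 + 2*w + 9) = 8*w^5 + 10*w^4 + 42*w^3 - 5*w^2 - 81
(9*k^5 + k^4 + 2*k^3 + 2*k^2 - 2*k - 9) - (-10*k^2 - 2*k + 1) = 9*k^5 + k^4 + 2*k^3 + 12*k^2 - 10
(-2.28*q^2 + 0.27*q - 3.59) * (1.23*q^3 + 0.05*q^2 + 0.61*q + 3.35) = -2.8044*q^5 + 0.2181*q^4 - 5.793*q^3 - 7.6528*q^2 - 1.2854*q - 12.0265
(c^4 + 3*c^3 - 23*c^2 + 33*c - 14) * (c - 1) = c^5 + 2*c^4 - 26*c^3 + 56*c^2 - 47*c + 14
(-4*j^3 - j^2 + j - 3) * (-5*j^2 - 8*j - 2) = 20*j^5 + 37*j^4 + 11*j^3 + 9*j^2 + 22*j + 6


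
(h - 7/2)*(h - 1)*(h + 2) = h^3 - 5*h^2/2 - 11*h/2 + 7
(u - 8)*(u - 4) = u^2 - 12*u + 32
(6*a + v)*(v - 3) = 6*a*v - 18*a + v^2 - 3*v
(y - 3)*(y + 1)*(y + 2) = y^3 - 7*y - 6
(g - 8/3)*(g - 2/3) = g^2 - 10*g/3 + 16/9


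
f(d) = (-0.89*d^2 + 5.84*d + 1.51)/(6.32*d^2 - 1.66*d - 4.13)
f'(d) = (1.66 - 12.64*d)*(-0.89*d^2 + 5.84*d + 1.51)/(6.32*d^2 - 1.66*d - 4.13)^2 + (5.84 - 1.78*d)/(6.32*d^2 - 1.66*d - 4.13)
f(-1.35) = -0.83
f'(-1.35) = -0.76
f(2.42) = 0.36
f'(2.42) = -0.31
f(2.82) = 0.26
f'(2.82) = -0.20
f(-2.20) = -0.52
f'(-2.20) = -0.18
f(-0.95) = -1.54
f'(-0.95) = -4.28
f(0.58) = -1.55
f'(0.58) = -4.58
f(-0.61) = 3.11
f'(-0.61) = -47.14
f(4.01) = 0.12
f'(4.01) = -0.08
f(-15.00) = -0.20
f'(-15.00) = -0.00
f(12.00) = -0.06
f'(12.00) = -0.01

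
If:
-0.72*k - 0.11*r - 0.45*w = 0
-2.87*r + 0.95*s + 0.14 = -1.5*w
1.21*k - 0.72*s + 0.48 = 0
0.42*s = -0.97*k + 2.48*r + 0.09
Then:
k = 0.18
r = 0.20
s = 0.96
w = -0.33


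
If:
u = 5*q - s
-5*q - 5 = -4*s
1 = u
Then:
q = 3/5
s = 2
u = 1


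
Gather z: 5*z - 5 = 5*z - 5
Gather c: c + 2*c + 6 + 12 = 3*c + 18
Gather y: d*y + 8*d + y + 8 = 8*d + y*(d + 1) + 8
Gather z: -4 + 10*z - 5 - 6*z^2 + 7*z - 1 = -6*z^2 + 17*z - 10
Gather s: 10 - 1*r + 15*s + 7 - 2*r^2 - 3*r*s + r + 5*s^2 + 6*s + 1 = -2*r^2 + 5*s^2 + s*(21 - 3*r) + 18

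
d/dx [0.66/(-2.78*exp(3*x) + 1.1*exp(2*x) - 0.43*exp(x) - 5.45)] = (5.5044*exp(2*x) - 1.452*exp(x) + 0.2838)*exp(x)/(2.78*exp(3*x) - 1.1*exp(2*x) + 0.43*exp(x) + 5.45)^2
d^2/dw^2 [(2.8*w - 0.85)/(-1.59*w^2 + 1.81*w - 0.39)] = (-(2.8*w - 0.85)*(3.18*w - 1.81)*(6.36*w - 3.62) + (26.712*w - 12.839)*(1.59*w^2 - 1.81*w + 0.39))/(1.59*w^2 - 1.81*w + 0.39)^3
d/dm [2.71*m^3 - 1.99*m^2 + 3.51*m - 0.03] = 8.13*m^2 - 3.98*m + 3.51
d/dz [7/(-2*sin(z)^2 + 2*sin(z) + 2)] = 7*(2*sin(z) - 1)*cos(z)/(2*(sin(z) + cos(z)^2)^2)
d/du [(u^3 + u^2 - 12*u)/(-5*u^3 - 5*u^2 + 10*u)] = 2*(-2*u - 1)/(u^4 + 2*u^3 - 3*u^2 - 4*u + 4)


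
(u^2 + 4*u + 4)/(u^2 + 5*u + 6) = (u + 2)/(u + 3)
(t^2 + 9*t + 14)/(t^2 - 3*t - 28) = (t^2 + 9*t + 14)/(t^2 - 3*t - 28)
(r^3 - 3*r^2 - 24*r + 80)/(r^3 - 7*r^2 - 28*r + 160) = (r - 4)/(r - 8)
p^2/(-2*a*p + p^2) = p/(-2*a + p)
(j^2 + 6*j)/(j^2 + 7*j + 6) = j/(j + 1)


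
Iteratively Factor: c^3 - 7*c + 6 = (c + 3)*(c^2 - 3*c + 2) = (c - 2)*(c + 3)*(c - 1)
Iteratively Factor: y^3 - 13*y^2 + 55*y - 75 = (y - 3)*(y^2 - 10*y + 25) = (y - 5)*(y - 3)*(y - 5)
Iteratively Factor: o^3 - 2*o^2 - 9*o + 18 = (o - 3)*(o^2 + o - 6) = (o - 3)*(o + 3)*(o - 2)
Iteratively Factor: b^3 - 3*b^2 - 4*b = (b - 4)*(b^2 + b) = b*(b - 4)*(b + 1)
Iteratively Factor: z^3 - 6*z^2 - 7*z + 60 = (z + 3)*(z^2 - 9*z + 20) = (z - 5)*(z + 3)*(z - 4)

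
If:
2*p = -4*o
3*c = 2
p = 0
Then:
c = 2/3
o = 0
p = 0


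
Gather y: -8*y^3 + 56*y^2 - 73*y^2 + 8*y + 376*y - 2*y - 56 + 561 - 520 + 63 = -8*y^3 - 17*y^2 + 382*y + 48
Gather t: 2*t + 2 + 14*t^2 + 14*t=14*t^2 + 16*t + 2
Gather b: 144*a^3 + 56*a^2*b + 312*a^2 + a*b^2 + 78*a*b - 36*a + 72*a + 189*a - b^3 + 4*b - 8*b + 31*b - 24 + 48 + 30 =144*a^3 + 312*a^2 + a*b^2 + 225*a - b^3 + b*(56*a^2 + 78*a + 27) + 54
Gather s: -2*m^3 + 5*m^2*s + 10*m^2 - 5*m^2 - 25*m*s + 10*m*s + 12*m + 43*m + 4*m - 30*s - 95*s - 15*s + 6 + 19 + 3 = -2*m^3 + 5*m^2 + 59*m + s*(5*m^2 - 15*m - 140) + 28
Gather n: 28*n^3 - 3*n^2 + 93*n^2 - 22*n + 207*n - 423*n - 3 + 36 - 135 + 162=28*n^3 + 90*n^2 - 238*n + 60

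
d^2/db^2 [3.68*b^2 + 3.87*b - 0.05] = 7.36000000000000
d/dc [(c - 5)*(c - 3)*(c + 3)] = 3*c^2 - 10*c - 9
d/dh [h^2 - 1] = 2*h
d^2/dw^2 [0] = 0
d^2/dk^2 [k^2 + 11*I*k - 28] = 2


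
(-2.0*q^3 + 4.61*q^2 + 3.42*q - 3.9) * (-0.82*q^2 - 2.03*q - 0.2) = 1.64*q^5 + 0.279799999999999*q^4 - 11.7627*q^3 - 4.6666*q^2 + 7.233*q + 0.78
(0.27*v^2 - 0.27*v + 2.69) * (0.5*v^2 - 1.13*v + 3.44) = 0.135*v^4 - 0.4401*v^3 + 2.5789*v^2 - 3.9685*v + 9.2536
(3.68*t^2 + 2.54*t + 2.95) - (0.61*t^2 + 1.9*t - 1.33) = 3.07*t^2 + 0.64*t + 4.28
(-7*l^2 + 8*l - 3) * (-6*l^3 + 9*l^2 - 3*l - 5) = 42*l^5 - 111*l^4 + 111*l^3 - 16*l^2 - 31*l + 15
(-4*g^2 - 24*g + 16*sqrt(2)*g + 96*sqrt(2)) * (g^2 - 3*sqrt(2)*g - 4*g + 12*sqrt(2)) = -4*g^4 - 8*g^3 + 28*sqrt(2)*g^3 + 56*sqrt(2)*g^2 - 672*sqrt(2)*g - 192*g + 2304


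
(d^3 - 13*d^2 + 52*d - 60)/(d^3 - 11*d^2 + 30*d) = (d - 2)/d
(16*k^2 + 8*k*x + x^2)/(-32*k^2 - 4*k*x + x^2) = (4*k + x)/(-8*k + x)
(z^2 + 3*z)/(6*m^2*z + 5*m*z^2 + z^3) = (z + 3)/(6*m^2 + 5*m*z + z^2)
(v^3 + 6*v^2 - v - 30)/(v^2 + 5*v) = v + 1 - 6/v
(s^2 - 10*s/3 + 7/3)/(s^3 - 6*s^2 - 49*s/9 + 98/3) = 3*(s - 1)/(3*s^2 - 11*s - 42)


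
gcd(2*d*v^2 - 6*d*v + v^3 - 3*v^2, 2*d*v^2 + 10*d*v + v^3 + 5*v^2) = 2*d*v + v^2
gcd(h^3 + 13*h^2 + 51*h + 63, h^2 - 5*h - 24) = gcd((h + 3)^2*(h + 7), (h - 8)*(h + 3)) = h + 3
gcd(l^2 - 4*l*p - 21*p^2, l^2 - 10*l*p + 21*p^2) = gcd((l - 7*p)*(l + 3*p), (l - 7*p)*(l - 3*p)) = -l + 7*p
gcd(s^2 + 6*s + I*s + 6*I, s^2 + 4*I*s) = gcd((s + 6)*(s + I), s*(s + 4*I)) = 1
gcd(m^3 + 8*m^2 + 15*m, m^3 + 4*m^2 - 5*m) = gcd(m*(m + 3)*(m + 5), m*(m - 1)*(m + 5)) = m^2 + 5*m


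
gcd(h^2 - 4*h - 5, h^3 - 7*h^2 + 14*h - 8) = 1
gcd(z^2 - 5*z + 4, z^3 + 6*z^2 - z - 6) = z - 1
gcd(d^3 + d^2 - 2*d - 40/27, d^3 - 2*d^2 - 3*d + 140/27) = d^2 + d/3 - 20/9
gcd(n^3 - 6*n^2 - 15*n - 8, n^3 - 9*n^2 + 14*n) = 1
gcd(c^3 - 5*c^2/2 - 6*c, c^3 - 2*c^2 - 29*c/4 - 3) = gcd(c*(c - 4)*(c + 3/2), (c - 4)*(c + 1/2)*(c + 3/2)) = c^2 - 5*c/2 - 6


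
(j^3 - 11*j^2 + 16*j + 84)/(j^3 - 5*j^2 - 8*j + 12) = (j - 7)/(j - 1)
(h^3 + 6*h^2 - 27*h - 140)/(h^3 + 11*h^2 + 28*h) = (h - 5)/h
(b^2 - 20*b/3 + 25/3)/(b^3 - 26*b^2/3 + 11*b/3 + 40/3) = (b - 5)/(b^2 - 7*b - 8)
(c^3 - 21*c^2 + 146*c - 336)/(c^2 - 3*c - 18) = (c^2 - 15*c + 56)/(c + 3)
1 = 1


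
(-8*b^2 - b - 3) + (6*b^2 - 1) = -2*b^2 - b - 4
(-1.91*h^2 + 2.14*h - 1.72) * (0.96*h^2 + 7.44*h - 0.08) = -1.8336*h^4 - 12.156*h^3 + 14.4232*h^2 - 12.968*h + 0.1376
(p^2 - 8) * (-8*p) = -8*p^3 + 64*p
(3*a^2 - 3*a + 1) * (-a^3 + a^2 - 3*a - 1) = -3*a^5 + 6*a^4 - 13*a^3 + 7*a^2 - 1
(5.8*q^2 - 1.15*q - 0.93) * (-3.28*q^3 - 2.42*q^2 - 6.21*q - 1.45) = -19.024*q^5 - 10.264*q^4 - 30.1846*q^3 + 0.9821*q^2 + 7.4428*q + 1.3485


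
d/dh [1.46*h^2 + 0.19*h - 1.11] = 2.92*h + 0.19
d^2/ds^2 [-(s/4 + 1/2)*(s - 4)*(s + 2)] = -3*s/2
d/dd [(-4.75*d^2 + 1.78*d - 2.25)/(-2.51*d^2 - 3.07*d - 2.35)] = (19.0503*d^2 + 11.03*d - 11.0905)/(6.3001*d^4 + 15.4114*d^3 + 21.2219*d^2 + 14.429*d + 5.5225)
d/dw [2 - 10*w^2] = -20*w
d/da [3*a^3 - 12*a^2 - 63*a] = 9*a^2 - 24*a - 63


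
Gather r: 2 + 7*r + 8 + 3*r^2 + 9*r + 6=3*r^2 + 16*r + 16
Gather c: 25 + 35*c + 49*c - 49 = 84*c - 24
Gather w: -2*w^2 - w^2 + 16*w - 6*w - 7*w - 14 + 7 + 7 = -3*w^2 + 3*w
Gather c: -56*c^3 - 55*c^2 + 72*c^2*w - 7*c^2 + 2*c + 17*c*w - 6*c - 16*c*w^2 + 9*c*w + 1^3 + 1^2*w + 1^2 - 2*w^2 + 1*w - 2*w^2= -56*c^3 + c^2*(72*w - 62) + c*(-16*w^2 + 26*w - 4) - 4*w^2 + 2*w + 2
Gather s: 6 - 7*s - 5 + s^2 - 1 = s^2 - 7*s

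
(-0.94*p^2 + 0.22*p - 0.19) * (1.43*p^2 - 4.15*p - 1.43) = -1.3442*p^4 + 4.2156*p^3 + 0.1595*p^2 + 0.4739*p + 0.2717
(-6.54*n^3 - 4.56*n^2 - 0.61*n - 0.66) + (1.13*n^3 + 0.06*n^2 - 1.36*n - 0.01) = -5.41*n^3 - 4.5*n^2 - 1.97*n - 0.67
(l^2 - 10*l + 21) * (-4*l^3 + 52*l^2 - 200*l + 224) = -4*l^5 + 92*l^4 - 804*l^3 + 3316*l^2 - 6440*l + 4704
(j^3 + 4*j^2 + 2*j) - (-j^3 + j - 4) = 2*j^3 + 4*j^2 + j + 4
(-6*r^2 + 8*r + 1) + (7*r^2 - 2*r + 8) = r^2 + 6*r + 9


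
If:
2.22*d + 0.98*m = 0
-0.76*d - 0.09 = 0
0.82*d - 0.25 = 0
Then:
No Solution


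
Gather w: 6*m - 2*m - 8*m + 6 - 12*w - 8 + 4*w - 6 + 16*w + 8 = -4*m + 8*w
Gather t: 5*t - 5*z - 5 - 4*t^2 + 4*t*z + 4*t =-4*t^2 + t*(4*z + 9) - 5*z - 5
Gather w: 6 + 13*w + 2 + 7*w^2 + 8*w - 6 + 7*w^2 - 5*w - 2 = 14*w^2 + 16*w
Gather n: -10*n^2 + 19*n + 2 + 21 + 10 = -10*n^2 + 19*n + 33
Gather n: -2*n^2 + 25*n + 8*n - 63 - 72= -2*n^2 + 33*n - 135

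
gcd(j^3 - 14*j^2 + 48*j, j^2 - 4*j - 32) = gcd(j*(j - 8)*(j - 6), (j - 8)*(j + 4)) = j - 8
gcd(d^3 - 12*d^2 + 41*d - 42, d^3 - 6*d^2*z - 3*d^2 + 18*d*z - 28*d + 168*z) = d - 7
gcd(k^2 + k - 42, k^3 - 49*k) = k + 7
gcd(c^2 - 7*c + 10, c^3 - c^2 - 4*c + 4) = c - 2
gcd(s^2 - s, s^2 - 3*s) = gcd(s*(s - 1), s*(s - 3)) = s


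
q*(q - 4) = q^2 - 4*q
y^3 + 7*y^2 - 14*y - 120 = (y - 4)*(y + 5)*(y + 6)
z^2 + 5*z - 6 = (z - 1)*(z + 6)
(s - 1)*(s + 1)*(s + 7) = s^3 + 7*s^2 - s - 7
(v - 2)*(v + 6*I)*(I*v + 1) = I*v^3 - 5*v^2 - 2*I*v^2 + 10*v + 6*I*v - 12*I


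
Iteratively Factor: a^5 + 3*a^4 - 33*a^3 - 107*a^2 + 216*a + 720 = (a - 5)*(a^4 + 8*a^3 + 7*a^2 - 72*a - 144) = (a - 5)*(a + 4)*(a^3 + 4*a^2 - 9*a - 36) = (a - 5)*(a + 4)^2*(a^2 - 9) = (a - 5)*(a - 3)*(a + 4)^2*(a + 3)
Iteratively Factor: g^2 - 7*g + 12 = (g - 4)*(g - 3)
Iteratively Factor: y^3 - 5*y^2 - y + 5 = (y + 1)*(y^2 - 6*y + 5) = (y - 5)*(y + 1)*(y - 1)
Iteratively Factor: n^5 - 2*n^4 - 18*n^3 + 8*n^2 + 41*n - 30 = (n + 2)*(n^4 - 4*n^3 - 10*n^2 + 28*n - 15) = (n + 2)*(n + 3)*(n^3 - 7*n^2 + 11*n - 5) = (n - 1)*(n + 2)*(n + 3)*(n^2 - 6*n + 5) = (n - 1)^2*(n + 2)*(n + 3)*(n - 5)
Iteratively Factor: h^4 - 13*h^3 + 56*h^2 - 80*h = (h - 5)*(h^3 - 8*h^2 + 16*h) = h*(h - 5)*(h^2 - 8*h + 16) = h*(h - 5)*(h - 4)*(h - 4)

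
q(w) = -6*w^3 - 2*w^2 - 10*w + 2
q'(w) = -18*w^2 - 4*w - 10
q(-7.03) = 2058.03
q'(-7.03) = -871.46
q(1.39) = -31.88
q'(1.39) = -50.34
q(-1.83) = 50.37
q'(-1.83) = -62.96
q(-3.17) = 204.73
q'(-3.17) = -178.20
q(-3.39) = 246.67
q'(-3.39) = -203.30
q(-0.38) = 5.84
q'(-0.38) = -11.08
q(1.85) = -61.33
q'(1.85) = -79.00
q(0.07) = 1.29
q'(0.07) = -10.37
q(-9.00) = 4304.00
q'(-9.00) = -1432.00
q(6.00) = -1426.00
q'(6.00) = -682.00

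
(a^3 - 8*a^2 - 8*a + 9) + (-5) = a^3 - 8*a^2 - 8*a + 4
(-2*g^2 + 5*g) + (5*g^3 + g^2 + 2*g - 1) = 5*g^3 - g^2 + 7*g - 1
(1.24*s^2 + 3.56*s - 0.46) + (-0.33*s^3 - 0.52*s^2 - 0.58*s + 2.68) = -0.33*s^3 + 0.72*s^2 + 2.98*s + 2.22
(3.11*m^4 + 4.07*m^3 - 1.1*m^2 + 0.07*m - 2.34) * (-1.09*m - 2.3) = -3.3899*m^5 - 11.5893*m^4 - 8.162*m^3 + 2.4537*m^2 + 2.3896*m + 5.382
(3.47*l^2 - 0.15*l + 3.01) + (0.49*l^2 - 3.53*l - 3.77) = 3.96*l^2 - 3.68*l - 0.76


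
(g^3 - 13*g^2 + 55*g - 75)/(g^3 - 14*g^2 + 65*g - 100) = (g - 3)/(g - 4)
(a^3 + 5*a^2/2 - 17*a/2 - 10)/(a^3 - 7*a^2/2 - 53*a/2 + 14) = (2*a^2 - 3*a - 5)/(2*a^2 - 15*a + 7)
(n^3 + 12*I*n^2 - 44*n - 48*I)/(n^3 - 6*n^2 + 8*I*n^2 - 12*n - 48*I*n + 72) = (n + 4*I)/(n - 6)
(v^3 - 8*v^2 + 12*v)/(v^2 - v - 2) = v*(v - 6)/(v + 1)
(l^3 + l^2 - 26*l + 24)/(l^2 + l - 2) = (l^2 + 2*l - 24)/(l + 2)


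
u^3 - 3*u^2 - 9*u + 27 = (u - 3)^2*(u + 3)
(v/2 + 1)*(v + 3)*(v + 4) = v^3/2 + 9*v^2/2 + 13*v + 12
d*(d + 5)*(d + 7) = d^3 + 12*d^2 + 35*d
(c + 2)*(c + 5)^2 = c^3 + 12*c^2 + 45*c + 50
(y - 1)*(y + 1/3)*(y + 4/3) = y^3 + 2*y^2/3 - 11*y/9 - 4/9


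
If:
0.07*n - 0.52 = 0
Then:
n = 7.43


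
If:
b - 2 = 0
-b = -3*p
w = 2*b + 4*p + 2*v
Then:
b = 2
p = 2/3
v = w/2 - 10/3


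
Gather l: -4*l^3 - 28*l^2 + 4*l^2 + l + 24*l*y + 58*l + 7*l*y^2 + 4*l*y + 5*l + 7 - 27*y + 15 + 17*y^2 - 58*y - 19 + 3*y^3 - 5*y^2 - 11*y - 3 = -4*l^3 - 24*l^2 + l*(7*y^2 + 28*y + 64) + 3*y^3 + 12*y^2 - 96*y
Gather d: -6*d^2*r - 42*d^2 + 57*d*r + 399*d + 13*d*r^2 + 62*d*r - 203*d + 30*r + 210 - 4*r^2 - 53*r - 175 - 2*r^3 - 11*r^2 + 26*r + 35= d^2*(-6*r - 42) + d*(13*r^2 + 119*r + 196) - 2*r^3 - 15*r^2 + 3*r + 70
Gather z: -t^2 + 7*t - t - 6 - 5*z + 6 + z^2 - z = -t^2 + 6*t + z^2 - 6*z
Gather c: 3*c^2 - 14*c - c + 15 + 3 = 3*c^2 - 15*c + 18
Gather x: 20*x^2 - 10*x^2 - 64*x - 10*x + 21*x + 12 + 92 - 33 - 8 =10*x^2 - 53*x + 63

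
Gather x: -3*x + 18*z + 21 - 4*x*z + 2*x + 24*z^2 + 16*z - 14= x*(-4*z - 1) + 24*z^2 + 34*z + 7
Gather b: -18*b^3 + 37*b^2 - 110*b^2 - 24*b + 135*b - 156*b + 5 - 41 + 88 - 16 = -18*b^3 - 73*b^2 - 45*b + 36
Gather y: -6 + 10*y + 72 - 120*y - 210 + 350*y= 240*y - 144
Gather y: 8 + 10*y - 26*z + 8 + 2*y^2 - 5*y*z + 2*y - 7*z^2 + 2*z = 2*y^2 + y*(12 - 5*z) - 7*z^2 - 24*z + 16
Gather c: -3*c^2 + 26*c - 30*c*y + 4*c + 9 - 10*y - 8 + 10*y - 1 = -3*c^2 + c*(30 - 30*y)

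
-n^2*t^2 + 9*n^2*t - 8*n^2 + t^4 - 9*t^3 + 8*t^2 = (-n + t)*(n + t)*(t - 8)*(t - 1)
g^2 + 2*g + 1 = (g + 1)^2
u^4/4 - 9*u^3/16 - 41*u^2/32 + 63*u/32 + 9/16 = (u/4 + 1/2)*(u - 3)*(u - 3/2)*(u + 1/4)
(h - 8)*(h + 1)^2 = h^3 - 6*h^2 - 15*h - 8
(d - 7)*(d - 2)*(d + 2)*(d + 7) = d^4 - 53*d^2 + 196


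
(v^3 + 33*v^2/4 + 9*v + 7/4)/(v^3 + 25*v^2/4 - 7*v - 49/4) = (4*v + 1)/(4*v - 7)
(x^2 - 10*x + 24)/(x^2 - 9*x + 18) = (x - 4)/(x - 3)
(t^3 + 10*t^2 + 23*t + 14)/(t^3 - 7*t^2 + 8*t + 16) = (t^2 + 9*t + 14)/(t^2 - 8*t + 16)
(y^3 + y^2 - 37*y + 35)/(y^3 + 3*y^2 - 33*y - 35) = (y - 1)/(y + 1)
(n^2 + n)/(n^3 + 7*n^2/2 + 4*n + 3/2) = 2*n/(2*n^2 + 5*n + 3)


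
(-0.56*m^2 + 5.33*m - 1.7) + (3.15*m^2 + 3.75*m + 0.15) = 2.59*m^2 + 9.08*m - 1.55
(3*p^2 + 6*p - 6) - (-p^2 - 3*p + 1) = 4*p^2 + 9*p - 7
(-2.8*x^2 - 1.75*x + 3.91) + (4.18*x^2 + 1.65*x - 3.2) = 1.38*x^2 - 0.1*x + 0.71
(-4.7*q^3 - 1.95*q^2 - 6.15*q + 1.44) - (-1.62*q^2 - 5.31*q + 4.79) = -4.7*q^3 - 0.33*q^2 - 0.840000000000001*q - 3.35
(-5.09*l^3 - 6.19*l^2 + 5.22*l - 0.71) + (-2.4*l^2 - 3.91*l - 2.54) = -5.09*l^3 - 8.59*l^2 + 1.31*l - 3.25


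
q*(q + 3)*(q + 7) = q^3 + 10*q^2 + 21*q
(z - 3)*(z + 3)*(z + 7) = z^3 + 7*z^2 - 9*z - 63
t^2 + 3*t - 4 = (t - 1)*(t + 4)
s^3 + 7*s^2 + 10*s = s*(s + 2)*(s + 5)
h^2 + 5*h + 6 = (h + 2)*(h + 3)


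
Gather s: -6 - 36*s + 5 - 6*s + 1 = -42*s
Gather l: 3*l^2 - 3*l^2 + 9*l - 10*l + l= 0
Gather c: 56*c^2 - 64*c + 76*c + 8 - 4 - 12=56*c^2 + 12*c - 8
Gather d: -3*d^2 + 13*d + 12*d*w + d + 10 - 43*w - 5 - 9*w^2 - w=-3*d^2 + d*(12*w + 14) - 9*w^2 - 44*w + 5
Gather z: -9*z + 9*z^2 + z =9*z^2 - 8*z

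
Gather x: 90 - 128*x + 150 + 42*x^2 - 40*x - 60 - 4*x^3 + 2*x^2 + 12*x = -4*x^3 + 44*x^2 - 156*x + 180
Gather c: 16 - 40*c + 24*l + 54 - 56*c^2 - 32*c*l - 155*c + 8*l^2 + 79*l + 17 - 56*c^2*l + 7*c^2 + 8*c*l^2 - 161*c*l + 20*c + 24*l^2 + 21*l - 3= c^2*(-56*l - 49) + c*(8*l^2 - 193*l - 175) + 32*l^2 + 124*l + 84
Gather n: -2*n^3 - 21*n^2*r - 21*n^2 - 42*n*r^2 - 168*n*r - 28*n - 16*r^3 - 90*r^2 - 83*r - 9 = -2*n^3 + n^2*(-21*r - 21) + n*(-42*r^2 - 168*r - 28) - 16*r^3 - 90*r^2 - 83*r - 9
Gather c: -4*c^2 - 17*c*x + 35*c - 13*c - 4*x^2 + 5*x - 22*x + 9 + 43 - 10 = -4*c^2 + c*(22 - 17*x) - 4*x^2 - 17*x + 42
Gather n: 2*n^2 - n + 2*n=2*n^2 + n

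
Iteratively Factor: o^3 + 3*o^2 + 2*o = (o)*(o^2 + 3*o + 2) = o*(o + 2)*(o + 1)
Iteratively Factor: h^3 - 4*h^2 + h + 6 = (h - 3)*(h^2 - h - 2) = (h - 3)*(h - 2)*(h + 1)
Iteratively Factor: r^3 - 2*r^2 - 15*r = (r - 5)*(r^2 + 3*r) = r*(r - 5)*(r + 3)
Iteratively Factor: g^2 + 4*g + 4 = (g + 2)*(g + 2)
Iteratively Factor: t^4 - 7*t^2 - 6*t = (t - 3)*(t^3 + 3*t^2 + 2*t) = (t - 3)*(t + 2)*(t^2 + t) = t*(t - 3)*(t + 2)*(t + 1)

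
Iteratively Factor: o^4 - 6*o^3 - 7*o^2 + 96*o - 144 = (o - 3)*(o^3 - 3*o^2 - 16*o + 48) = (o - 4)*(o - 3)*(o^2 + o - 12) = (o - 4)*(o - 3)*(o + 4)*(o - 3)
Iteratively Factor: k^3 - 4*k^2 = (k)*(k^2 - 4*k) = k*(k - 4)*(k)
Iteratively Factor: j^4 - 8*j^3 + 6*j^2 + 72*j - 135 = (j - 5)*(j^3 - 3*j^2 - 9*j + 27) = (j - 5)*(j - 3)*(j^2 - 9) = (j - 5)*(j - 3)^2*(j + 3)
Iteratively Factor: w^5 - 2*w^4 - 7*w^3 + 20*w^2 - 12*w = (w - 2)*(w^4 - 7*w^2 + 6*w) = (w - 2)^2*(w^3 + 2*w^2 - 3*w) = (w - 2)^2*(w + 3)*(w^2 - w) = w*(w - 2)^2*(w + 3)*(w - 1)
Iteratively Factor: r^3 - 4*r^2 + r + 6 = (r + 1)*(r^2 - 5*r + 6) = (r - 2)*(r + 1)*(r - 3)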